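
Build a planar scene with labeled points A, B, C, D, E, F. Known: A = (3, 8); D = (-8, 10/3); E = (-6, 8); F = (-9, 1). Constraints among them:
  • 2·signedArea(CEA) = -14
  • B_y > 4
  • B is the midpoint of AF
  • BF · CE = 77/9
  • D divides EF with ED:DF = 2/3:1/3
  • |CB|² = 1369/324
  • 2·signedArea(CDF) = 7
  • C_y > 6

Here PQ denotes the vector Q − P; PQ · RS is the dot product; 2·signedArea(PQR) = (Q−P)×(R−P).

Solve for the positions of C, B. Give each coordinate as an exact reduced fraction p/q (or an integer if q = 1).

1. C_x = -11/3  [2·signedArea(CEA) = -14 ∩ 2·signedArea(CDF) = 7]
2. C_y = 58/9  [2·signedArea(CEA) = -14 ∩ 2·signedArea(CDF) = 7]
   → C = (-11/3, 58/9)
3. B_x = -3  [B is the midpoint of AF]
4. B_y = 9/2  [B is the midpoint of AF]
   → B = (-3, 9/2)

B = (-3, 9/2)
C = (-11/3, 58/9)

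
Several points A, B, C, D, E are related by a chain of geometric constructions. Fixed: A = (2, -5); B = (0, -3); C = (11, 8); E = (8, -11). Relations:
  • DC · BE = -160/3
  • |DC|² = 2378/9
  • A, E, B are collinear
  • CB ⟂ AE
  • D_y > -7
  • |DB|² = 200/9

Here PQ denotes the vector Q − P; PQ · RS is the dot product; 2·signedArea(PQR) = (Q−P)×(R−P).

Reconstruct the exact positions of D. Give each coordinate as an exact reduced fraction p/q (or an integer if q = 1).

1. D_x = 10/3  [line -8·x + 8·y + 232/3 = 0 ∩ |DB|² = 200/9]
2. D_y = -19/3  [line -8·x + 8·y + 232/3 = 0 ∩ |DB|² = 200/9]
   → D = (10/3, -19/3)

D = (10/3, -19/3)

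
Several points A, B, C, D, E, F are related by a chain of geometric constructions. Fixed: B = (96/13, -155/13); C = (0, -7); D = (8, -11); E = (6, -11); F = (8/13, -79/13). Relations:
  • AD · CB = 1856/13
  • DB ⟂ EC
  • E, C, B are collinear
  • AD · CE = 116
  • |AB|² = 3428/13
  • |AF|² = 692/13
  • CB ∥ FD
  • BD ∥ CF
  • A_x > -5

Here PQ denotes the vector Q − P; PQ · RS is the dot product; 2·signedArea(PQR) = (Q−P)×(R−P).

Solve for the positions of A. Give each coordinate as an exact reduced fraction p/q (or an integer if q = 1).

1. A_x = -62/13  [line -96/13·x + 64/13·y + -384/13 = 0 ∩ |AF|² = 692/13]
2. A_y = -15/13  [line -96/13·x + 64/13·y + -384/13 = 0 ∩ |AF|² = 692/13]
   → A = (-62/13, -15/13)

A = (-62/13, -15/13)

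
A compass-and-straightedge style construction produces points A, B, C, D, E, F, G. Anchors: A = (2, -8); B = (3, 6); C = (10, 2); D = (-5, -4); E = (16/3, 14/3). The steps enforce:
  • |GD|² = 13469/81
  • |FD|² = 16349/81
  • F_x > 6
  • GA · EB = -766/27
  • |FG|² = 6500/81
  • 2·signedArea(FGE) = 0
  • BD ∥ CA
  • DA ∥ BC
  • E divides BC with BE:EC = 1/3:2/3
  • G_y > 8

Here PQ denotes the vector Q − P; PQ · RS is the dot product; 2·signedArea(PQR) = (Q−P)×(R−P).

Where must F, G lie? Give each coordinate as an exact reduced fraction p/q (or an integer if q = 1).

1. G_x = -8/9  [line 7/3·x + -4/3·y + 352/27 = 0 ∩ |GD|² = 13469/81]
2. G_y = 74/9  [line 7/3·x + -4/3·y + 352/27 = 0 ∩ |GD|² = 13469/81]
   → G = (-8/9, 74/9)
3. F_x = 62/9  [line 32/9·x + 56/9·y + -48 = 0 ∩ |FG|² = 6500/81]
4. F_y = 34/9  [line 32/9·x + 56/9·y + -48 = 0 ∩ |FG|² = 6500/81]
   → F = (62/9, 34/9)

F = (62/9, 34/9)
G = (-8/9, 74/9)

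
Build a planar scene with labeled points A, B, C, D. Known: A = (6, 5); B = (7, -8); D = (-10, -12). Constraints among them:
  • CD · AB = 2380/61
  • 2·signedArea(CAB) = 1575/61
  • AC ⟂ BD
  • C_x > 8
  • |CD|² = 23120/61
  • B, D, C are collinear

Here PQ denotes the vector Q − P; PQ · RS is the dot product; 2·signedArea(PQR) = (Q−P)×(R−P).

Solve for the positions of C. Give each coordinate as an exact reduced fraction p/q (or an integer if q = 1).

1. C_x = 546/61  [B, D, C are collinear ∩ AC ⟂ BD]
2. C_y = -460/61  [B, D, C are collinear ∩ AC ⟂ BD]
   → C = (546/61, -460/61)

C = (546/61, -460/61)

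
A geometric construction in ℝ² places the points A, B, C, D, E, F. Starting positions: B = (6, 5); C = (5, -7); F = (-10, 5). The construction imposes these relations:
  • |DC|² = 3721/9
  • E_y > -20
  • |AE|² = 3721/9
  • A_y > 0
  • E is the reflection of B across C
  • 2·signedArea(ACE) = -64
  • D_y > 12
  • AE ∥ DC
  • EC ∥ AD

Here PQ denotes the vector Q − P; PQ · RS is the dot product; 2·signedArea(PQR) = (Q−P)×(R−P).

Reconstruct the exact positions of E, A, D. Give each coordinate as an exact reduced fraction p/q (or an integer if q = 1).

A = (1/3, 1)
D = (4/3, 13)
E = (4, -19)

1. E_x = 4  [E is the reflection of B across C]
2. E_y = -19  [E is the reflection of B across C]
   → E = (4, -19)
3. A_x = 1/3  [line 12·x + -1·y + -3 = 0 ∩ |AE|² = 3721/9]
4. A_y = 1  [line 12·x + -1·y + -3 = 0 ∩ |AE|² = 3721/9]
   → A = (1/3, 1)
5. D_x = 4/3  [AE ∥ DC ∩ EC ∥ AD]
6. D_y = 13  [AE ∥ DC ∩ EC ∥ AD]
   → D = (4/3, 13)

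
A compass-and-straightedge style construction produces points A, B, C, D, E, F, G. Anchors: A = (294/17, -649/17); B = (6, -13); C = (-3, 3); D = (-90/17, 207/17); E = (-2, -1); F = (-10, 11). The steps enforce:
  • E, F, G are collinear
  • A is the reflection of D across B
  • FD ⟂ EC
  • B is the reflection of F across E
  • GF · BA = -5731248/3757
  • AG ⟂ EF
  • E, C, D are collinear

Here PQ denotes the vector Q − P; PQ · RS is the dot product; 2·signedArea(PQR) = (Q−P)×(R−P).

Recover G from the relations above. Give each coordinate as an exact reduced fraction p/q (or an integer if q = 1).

G = (4662/221, -7877/221)

1. G_x = 4662/221  [E, F, G are collinear ∩ AG ⟂ EF]
2. G_y = -7877/221  [E, F, G are collinear ∩ AG ⟂ EF]
   → G = (4662/221, -7877/221)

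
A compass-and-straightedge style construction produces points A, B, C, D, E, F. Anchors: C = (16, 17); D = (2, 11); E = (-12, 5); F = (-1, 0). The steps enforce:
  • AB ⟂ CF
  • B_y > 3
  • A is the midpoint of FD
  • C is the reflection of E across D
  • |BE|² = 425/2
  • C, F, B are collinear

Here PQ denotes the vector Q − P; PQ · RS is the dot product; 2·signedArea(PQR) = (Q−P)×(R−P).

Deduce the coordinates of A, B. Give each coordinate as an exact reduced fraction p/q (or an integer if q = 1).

A = (1/2, 11/2)
B = (5/2, 7/2)

1. A_x = 1/2  [A is the midpoint of FD]
2. A_y = 11/2  [A is the midpoint of FD]
   → A = (1/2, 11/2)
3. B_x = 5/2  [C, F, B are collinear ∩ AB ⟂ CF]
4. B_y = 7/2  [C, F, B are collinear ∩ AB ⟂ CF]
   → B = (5/2, 7/2)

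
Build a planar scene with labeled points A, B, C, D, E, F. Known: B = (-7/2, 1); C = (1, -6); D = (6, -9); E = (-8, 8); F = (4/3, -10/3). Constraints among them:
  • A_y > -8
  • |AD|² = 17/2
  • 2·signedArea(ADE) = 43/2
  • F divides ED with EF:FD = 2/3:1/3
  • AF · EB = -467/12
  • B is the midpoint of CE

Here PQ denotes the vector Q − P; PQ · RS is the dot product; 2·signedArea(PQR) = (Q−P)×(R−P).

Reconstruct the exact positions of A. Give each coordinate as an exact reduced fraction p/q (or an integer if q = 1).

1. A_x = 7/2  [AF · EB = -467/12 ∩ 2·signedArea(ADE) = 43/2]
2. A_y = -15/2  [AF · EB = -467/12 ∩ 2·signedArea(ADE) = 43/2]
   → A = (7/2, -15/2)

A = (7/2, -15/2)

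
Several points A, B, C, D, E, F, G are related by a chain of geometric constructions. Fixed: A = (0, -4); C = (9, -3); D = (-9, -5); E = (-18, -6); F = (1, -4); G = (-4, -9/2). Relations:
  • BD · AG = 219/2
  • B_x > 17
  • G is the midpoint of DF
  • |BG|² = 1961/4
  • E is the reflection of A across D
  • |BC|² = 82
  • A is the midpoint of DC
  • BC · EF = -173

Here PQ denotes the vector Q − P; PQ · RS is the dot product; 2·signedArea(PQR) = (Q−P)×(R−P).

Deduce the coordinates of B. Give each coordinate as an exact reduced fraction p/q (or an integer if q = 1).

1. B_x = 18  [BC · EF = -173 ∩ BD · AG = 219/2]
2. B_y = -2  [BC · EF = -173 ∩ BD · AG = 219/2]
   → B = (18, -2)

B = (18, -2)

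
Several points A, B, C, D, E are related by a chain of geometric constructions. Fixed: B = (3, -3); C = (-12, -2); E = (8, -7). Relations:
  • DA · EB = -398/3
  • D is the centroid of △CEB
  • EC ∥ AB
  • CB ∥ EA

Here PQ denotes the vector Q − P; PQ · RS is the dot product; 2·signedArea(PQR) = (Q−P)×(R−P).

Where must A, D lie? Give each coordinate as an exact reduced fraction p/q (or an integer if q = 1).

A = (23, -8)
D = (-1/3, -4)

1. A_x = 23  [EC ∥ AB ∩ CB ∥ EA]
2. A_y = -8  [EC ∥ AB ∩ CB ∥ EA]
   → A = (23, -8)
3. D_x = -1/3  [D is the centroid of △CEB]
4. D_y = -4  [D is the centroid of △CEB]
   → D = (-1/3, -4)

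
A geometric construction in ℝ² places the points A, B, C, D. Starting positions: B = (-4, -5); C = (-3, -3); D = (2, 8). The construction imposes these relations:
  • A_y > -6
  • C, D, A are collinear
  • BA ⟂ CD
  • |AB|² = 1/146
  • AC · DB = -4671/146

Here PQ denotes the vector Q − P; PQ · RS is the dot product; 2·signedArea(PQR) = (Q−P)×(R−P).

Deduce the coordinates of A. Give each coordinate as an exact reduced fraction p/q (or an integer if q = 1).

A = (-573/146, -735/146)

1. A_x = -573/146  [C, D, A are collinear ∩ BA ⟂ CD]
2. A_y = -735/146  [C, D, A are collinear ∩ BA ⟂ CD]
   → A = (-573/146, -735/146)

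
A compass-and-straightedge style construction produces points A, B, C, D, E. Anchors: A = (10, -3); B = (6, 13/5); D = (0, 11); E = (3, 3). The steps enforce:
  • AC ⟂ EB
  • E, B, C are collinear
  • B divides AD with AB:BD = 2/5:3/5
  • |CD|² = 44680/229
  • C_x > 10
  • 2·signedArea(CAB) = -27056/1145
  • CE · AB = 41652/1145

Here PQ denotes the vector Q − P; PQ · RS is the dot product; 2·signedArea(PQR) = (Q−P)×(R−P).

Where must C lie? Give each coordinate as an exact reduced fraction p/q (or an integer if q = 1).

1. C_x = 2442/229  [E, B, C are collinear ∩ AC ⟂ EB]
2. C_y = 453/229  [E, B, C are collinear ∩ AC ⟂ EB]
   → C = (2442/229, 453/229)

C = (2442/229, 453/229)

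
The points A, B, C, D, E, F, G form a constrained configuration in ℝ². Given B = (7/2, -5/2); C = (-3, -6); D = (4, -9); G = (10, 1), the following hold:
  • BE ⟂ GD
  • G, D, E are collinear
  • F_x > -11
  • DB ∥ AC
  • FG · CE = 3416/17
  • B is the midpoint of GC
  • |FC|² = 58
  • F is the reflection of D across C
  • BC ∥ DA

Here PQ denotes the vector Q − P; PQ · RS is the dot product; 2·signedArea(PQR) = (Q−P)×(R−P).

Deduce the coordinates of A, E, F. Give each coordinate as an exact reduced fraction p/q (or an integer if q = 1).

1. A_x = -5/2  [DB ∥ AC ∩ BC ∥ DA]
2. A_y = -25/2  [DB ∥ AC ∩ BC ∥ DA]
   → A = (-5/2, -25/2)
3. E_x = 229/34  [G, D, E are collinear ∩ BE ⟂ GD]
4. E_y = -151/34  [G, D, E are collinear ∩ BE ⟂ GD]
   → E = (229/34, -151/34)
5. F_x = -10  [F is the reflection of D across C]
6. F_y = -3  [F is the reflection of D across C]
   → F = (-10, -3)

A = (-5/2, -25/2)
E = (229/34, -151/34)
F = (-10, -3)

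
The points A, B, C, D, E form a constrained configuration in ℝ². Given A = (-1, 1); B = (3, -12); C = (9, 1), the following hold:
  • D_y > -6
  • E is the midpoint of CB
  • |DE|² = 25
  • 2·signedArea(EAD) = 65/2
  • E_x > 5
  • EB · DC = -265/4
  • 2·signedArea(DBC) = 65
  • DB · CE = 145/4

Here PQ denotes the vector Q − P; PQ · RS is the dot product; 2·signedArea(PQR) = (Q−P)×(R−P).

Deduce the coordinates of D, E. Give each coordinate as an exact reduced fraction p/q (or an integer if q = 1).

D = (1, -11/2)
E = (6, -11/2)

1. E_x = 6  [E is the midpoint of CB]
2. E_y = -11/2  [E is the midpoint of CB]
   → E = (6, -11/2)
3. D_x = 1  [2·signedArea(DBC) = 65 ∩ EB · DC = -265/4]
4. D_y = -11/2  [2·signedArea(DBC) = 65 ∩ EB · DC = -265/4]
   → D = (1, -11/2)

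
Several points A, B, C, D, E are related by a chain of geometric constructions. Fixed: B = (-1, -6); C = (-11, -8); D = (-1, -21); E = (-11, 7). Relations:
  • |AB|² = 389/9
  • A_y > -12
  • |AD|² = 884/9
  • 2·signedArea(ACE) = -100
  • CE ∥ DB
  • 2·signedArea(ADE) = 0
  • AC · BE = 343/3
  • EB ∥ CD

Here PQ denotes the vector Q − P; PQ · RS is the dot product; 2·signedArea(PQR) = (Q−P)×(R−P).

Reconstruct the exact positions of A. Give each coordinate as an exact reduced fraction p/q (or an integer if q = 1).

A = (-13/3, -35/3)

1. A_x = -13/3  [2·signedArea(ADE) = 0 ∩ AC · BE = 343/3]
2. A_y = -35/3  [2·signedArea(ADE) = 0 ∩ AC · BE = 343/3]
   → A = (-13/3, -35/3)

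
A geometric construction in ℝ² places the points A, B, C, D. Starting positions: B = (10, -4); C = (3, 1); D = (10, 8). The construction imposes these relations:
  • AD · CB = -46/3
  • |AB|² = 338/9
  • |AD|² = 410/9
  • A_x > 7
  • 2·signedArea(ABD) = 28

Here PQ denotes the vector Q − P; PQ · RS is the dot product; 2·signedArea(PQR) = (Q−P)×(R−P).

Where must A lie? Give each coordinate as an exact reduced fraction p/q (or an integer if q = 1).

1. A_x = 23/3  [2·signedArea(ABD) = 28 ∩ AD · CB = -46/3]
2. A_y = 5/3  [2·signedArea(ABD) = 28 ∩ AD · CB = -46/3]
   → A = (23/3, 5/3)

A = (23/3, 5/3)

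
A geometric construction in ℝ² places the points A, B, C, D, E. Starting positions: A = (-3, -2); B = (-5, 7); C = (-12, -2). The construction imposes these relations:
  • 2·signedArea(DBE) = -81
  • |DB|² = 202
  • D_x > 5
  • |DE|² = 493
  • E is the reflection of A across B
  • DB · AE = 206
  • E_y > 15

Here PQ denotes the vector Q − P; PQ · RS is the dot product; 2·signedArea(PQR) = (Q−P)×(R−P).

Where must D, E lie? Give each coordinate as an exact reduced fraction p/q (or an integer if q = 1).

D = (6, -2)
E = (-7, 16)

1. E_x = -7  [E is the reflection of A across B]
2. E_y = 16  [E is the reflection of A across B]
   → E = (-7, 16)
3. D_x = 6  [DB · AE = 206 ∩ 2·signedArea(DBE) = -81]
4. D_y = -2  [DB · AE = 206 ∩ 2·signedArea(DBE) = -81]
   → D = (6, -2)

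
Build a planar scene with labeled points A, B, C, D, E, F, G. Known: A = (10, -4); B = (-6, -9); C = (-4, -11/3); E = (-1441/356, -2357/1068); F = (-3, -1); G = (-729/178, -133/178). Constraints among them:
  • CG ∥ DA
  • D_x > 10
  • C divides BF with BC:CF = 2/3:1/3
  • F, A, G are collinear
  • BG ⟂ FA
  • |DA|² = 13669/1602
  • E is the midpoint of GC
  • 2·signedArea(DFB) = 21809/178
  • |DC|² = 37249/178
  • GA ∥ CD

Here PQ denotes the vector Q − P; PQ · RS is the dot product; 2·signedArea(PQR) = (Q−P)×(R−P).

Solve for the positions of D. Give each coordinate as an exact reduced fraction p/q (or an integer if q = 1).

D = (1797/178, -3695/534)

1. D_x = 1797/178  [CG ∥ DA ∩ GA ∥ CD]
2. D_y = -3695/534  [CG ∥ DA ∩ GA ∥ CD]
   → D = (1797/178, -3695/534)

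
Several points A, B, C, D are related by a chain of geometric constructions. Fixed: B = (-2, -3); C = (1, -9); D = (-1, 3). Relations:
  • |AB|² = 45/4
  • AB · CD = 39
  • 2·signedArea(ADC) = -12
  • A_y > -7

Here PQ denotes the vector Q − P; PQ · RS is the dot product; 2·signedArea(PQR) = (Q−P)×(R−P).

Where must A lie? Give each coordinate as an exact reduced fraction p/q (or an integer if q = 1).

A = (-1/2, -6)

1. A_x = -1/2  [2·signedArea(ADC) = -12 ∩ AB · CD = 39]
2. A_y = -6  [2·signedArea(ADC) = -12 ∩ AB · CD = 39]
   → A = (-1/2, -6)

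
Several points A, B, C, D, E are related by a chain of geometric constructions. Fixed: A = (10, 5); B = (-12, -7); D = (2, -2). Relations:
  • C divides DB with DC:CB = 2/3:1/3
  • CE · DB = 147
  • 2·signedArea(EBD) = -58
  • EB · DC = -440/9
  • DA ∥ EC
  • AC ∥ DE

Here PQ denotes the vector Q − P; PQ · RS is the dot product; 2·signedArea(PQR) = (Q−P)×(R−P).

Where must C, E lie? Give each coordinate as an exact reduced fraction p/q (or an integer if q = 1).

1. C_x = -22/3  [C divides DB with DC:CB = 2/3:1/3]
2. C_y = -16/3  [C divides DB with DC:CB = 2/3:1/3]
   → C = (-22/3, -16/3)
3. E_x = -46/3  [DA ∥ EC ∩ AC ∥ DE]
4. E_y = -37/3  [DA ∥ EC ∩ AC ∥ DE]
   → E = (-46/3, -37/3)

C = (-22/3, -16/3)
E = (-46/3, -37/3)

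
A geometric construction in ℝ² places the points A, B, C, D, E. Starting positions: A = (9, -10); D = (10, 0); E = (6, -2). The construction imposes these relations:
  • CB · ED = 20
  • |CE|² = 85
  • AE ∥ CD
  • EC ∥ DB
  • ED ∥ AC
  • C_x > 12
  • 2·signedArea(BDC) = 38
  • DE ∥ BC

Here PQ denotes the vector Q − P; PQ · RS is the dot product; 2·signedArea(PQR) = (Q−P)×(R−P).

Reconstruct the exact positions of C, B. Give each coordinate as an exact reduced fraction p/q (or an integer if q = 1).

1. C_x = 13  [AE ∥ CD ∩ ED ∥ AC]
2. C_y = -8  [AE ∥ CD ∩ ED ∥ AC]
   → C = (13, -8)
3. B_x = 17  [DE ∥ BC ∩ EC ∥ DB]
4. B_y = -6  [DE ∥ BC ∩ EC ∥ DB]
   → B = (17, -6)

B = (17, -6)
C = (13, -8)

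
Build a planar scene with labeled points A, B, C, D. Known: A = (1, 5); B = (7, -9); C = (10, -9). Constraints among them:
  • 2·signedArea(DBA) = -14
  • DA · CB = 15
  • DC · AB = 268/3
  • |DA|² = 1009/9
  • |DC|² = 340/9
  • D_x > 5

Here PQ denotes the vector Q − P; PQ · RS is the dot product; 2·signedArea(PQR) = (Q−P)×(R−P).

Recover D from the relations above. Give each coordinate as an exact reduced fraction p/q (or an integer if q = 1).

1. D_x = 6  [2·signedArea(DBA) = -14 ∩ DC · AB = 268/3]
2. D_y = -13/3  [2·signedArea(DBA) = -14 ∩ DC · AB = 268/3]
   → D = (6, -13/3)

D = (6, -13/3)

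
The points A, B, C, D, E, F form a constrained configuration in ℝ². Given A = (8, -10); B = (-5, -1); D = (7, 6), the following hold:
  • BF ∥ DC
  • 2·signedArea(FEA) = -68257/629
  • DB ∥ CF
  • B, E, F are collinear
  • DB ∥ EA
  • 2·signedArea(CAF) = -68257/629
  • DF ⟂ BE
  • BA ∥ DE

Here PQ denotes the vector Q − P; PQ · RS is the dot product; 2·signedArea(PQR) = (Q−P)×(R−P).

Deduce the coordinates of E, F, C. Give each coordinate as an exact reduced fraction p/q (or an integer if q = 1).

1. E_x = 20  [DB ∥ EA ∩ BA ∥ DE]
2. E_y = -3  [DB ∥ EA ∩ BA ∥ DE]
   → E = (20, -3)
3. F_x = 4005/629  [B, E, F are collinear ∩ DF ⟂ BE]
4. F_y = -1201/629  [B, E, F are collinear ∩ DF ⟂ BE]
   → F = (4005/629, -1201/629)
5. C_x = 11553/629  [DB ∥ CF ∩ BF ∥ DC]
6. C_y = 3202/629  [DB ∥ CF ∩ BF ∥ DC]
   → C = (11553/629, 3202/629)

C = (11553/629, 3202/629)
E = (20, -3)
F = (4005/629, -1201/629)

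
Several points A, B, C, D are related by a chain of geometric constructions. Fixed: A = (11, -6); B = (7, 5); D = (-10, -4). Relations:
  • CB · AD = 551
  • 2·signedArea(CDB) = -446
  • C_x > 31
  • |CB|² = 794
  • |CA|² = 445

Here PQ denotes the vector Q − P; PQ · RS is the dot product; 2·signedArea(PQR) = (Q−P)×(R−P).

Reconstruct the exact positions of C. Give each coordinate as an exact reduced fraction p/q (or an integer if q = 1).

C = (32, -8)

1. C_x = 32  [CB · AD = 551 ∩ 2·signedArea(CDB) = -446]
2. C_y = -8  [CB · AD = 551 ∩ 2·signedArea(CDB) = -446]
   → C = (32, -8)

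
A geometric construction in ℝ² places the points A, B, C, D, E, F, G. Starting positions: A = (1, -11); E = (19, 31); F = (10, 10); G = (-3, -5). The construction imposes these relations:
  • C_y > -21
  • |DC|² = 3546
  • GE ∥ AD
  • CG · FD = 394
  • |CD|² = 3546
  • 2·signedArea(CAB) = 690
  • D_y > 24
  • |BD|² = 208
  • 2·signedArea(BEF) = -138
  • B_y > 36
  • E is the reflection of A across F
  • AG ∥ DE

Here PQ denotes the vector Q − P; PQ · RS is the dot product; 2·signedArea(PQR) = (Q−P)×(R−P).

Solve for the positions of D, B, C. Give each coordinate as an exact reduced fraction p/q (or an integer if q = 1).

B = (15, 37)
C = (-16, -20)
D = (23, 25)

1. D_x = 23  [AG ∥ DE ∩ GE ∥ AD]
2. D_y = 25  [AG ∥ DE ∩ GE ∥ AD]
   → D = (23, 25)
3. B_x = 15  [line 21·x + -9·y + 18 = 0 ∩ |BD|² = 208]
4. B_y = 37  [line 21·x + -9·y + 18 = 0 ∩ |BD|² = 208]
   → B = (15, 37)
5. C_x = -16  [2·signedArea(CAB) = 690 ∩ CG · FD = 394]
6. C_y = -20  [2·signedArea(CAB) = 690 ∩ CG · FD = 394]
   → C = (-16, -20)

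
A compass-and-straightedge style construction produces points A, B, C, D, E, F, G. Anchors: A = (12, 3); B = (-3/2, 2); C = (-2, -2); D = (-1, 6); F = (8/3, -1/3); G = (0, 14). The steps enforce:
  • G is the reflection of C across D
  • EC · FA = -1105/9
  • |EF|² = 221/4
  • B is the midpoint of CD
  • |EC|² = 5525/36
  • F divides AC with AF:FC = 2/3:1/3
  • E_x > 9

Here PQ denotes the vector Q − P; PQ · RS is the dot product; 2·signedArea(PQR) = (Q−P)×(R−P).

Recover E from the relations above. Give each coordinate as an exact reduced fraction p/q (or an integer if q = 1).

1. E_x = 29/3  [line -28/3·x + -10/3·y + 877/9 = 0 ∩ |EC|² = 5525/36]
2. E_y = 13/6  [line -28/3·x + -10/3·y + 877/9 = 0 ∩ |EC|² = 5525/36]
   → E = (29/3, 13/6)

E = (29/3, 13/6)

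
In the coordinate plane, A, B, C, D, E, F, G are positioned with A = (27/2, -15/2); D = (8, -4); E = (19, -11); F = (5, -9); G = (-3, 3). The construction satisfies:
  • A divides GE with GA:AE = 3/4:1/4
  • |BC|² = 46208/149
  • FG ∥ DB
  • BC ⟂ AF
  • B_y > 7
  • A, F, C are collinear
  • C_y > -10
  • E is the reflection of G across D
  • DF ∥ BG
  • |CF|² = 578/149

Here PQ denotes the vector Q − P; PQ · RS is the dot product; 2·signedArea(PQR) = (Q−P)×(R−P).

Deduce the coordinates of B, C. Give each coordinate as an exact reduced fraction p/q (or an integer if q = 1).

B = (0, 8)
C = (456/149, -1392/149)

1. B_x = 0  [DF ∥ BG ∩ FG ∥ DB]
2. B_y = 8  [DF ∥ BG ∩ FG ∥ DB]
   → B = (0, 8)
3. C_x = 456/149  [A, F, C are collinear ∩ BC ⟂ AF]
4. C_y = -1392/149  [A, F, C are collinear ∩ BC ⟂ AF]
   → C = (456/149, -1392/149)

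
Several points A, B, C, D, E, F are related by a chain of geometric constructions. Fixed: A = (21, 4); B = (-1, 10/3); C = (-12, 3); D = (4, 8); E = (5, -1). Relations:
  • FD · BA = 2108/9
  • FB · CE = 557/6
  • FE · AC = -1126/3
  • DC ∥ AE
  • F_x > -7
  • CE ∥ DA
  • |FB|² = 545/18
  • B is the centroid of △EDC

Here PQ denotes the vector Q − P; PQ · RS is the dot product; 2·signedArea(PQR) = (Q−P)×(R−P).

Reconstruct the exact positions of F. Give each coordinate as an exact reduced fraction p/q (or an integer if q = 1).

1. F_x = -13/2  [FD · BA = 2108/9 ∩ FB · CE = 557/6]
2. F_y = 19/6  [FD · BA = 2108/9 ∩ FB · CE = 557/6]
   → F = (-13/2, 19/6)

F = (-13/2, 19/6)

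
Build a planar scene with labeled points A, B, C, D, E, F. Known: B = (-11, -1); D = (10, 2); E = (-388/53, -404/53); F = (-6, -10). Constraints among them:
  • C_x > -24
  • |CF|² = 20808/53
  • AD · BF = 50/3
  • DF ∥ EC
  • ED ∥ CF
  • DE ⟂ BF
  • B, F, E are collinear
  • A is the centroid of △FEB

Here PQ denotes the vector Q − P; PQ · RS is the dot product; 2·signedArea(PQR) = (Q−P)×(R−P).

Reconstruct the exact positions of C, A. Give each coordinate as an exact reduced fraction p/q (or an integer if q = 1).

1. C_x = -1236/53  [ED ∥ CF ∩ DF ∥ EC]
2. C_y = -1040/53  [ED ∥ CF ∩ DF ∥ EC]
   → C = (-1236/53, -1040/53)
3. A_x = -1289/159  [A is the centroid of △FEB]
4. A_y = -329/53  [A is the centroid of △FEB]
   → A = (-1289/159, -329/53)

A = (-1289/159, -329/53)
C = (-1236/53, -1040/53)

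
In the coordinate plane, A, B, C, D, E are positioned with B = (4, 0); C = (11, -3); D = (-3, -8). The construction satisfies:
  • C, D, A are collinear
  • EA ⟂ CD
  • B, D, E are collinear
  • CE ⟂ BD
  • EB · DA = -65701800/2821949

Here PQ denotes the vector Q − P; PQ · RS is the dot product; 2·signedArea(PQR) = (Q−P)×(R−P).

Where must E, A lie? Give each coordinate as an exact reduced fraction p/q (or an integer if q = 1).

1. E_x = 627/113  [B, D, E are collinear ∩ CE ⟂ BD]
2. E_y = 200/113  [B, D, E are collinear ∩ CE ⟂ BD]
   → E = (627/113, 200/113)
3. A_x = 191697/24973  [C, D, A are collinear ∩ EA ⟂ CD]
4. A_y = -104564/24973  [C, D, A are collinear ∩ EA ⟂ CD]
   → A = (191697/24973, -104564/24973)

A = (191697/24973, -104564/24973)
E = (627/113, 200/113)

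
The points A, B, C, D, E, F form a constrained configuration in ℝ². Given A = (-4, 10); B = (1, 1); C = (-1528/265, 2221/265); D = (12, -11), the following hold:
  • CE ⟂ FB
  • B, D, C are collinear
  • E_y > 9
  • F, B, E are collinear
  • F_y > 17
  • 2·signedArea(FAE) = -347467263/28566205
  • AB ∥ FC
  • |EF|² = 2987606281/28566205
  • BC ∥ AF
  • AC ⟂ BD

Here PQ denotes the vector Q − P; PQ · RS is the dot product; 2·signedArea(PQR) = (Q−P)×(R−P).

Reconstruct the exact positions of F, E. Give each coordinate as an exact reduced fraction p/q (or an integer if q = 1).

E = (-137118079/28566205, 259238263/28566205)
F = (-2853/265, 4606/265)

1. F_x = -2853/265  [AB ∥ FC ∩ BC ∥ AF]
2. F_y = 4606/265  [AB ∥ FC ∩ BC ∥ AF]
   → F = (-2853/265, 4606/265)
3. E_x = -137118079/28566205  [F, B, E are collinear ∩ CE ⟂ FB]
4. E_y = 259238263/28566205  [F, B, E are collinear ∩ CE ⟂ FB]
   → E = (-137118079/28566205, 259238263/28566205)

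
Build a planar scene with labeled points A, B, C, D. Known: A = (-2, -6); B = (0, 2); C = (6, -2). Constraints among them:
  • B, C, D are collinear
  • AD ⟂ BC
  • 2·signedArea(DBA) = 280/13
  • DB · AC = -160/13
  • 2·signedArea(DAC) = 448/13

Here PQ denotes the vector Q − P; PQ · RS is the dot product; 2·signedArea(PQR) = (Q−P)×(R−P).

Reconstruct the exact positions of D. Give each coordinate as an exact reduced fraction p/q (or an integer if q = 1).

D = (30/13, 6/13)

1. D_x = 30/13  [B, C, D are collinear ∩ AD ⟂ BC]
2. D_y = 6/13  [B, C, D are collinear ∩ AD ⟂ BC]
   → D = (30/13, 6/13)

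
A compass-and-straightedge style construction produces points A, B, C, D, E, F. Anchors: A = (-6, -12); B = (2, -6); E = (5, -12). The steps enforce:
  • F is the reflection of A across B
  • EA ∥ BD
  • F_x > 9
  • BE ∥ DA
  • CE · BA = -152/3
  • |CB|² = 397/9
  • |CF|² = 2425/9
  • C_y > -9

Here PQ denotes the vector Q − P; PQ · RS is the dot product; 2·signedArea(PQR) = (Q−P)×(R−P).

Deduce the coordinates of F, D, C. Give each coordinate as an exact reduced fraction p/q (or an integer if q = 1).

1. F_x = 10  [F is the reflection of A across B]
2. F_y = 0  [F is the reflection of A across B]
   → F = (10, 0)
3. D_x = -9  [BE ∥ DA ∩ EA ∥ BD]
4. D_y = -6  [BE ∥ DA ∩ EA ∥ BD]
   → D = (-9, -6)
5. C_x = -13/3  [line 8·x + 6·y + 248/3 = 0 ∩ |CF|² = 2425/9]
6. C_y = -8  [line 8·x + 6·y + 248/3 = 0 ∩ |CF|² = 2425/9]
   → C = (-13/3, -8)

C = (-13/3, -8)
D = (-9, -6)
F = (10, 0)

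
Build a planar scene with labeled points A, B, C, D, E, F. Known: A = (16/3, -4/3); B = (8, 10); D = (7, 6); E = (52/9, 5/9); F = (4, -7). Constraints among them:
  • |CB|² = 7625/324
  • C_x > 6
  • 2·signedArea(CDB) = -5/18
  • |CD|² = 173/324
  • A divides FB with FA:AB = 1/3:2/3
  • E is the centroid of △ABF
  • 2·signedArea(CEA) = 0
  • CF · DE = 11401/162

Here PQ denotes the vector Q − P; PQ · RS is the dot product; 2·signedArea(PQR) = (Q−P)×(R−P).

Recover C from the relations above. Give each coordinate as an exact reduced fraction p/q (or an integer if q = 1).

C = (62/9, 95/18)

1. C_x = 62/9  [2·signedArea(CEA) = 0 ∩ CF · DE = 11401/162]
2. C_y = 95/18  [2·signedArea(CEA) = 0 ∩ CF · DE = 11401/162]
   → C = (62/9, 95/18)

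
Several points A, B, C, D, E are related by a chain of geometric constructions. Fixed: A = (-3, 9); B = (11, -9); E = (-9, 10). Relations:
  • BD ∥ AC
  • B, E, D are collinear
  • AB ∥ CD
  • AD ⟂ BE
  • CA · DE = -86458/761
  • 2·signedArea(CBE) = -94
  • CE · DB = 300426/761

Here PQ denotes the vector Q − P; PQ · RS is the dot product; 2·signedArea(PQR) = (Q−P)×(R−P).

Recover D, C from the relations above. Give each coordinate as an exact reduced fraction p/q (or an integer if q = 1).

C = (-14723/761, 18667/761)
D = (-4069/761, 4969/761)

1. D_x = -4069/761  [B, E, D are collinear ∩ AD ⟂ BE]
2. D_y = 4969/761  [B, E, D are collinear ∩ AD ⟂ BE]
   → D = (-4069/761, 4969/761)
3. C_x = -14723/761  [AB ∥ CD ∩ BD ∥ AC]
4. C_y = 18667/761  [AB ∥ CD ∩ BD ∥ AC]
   → C = (-14723/761, 18667/761)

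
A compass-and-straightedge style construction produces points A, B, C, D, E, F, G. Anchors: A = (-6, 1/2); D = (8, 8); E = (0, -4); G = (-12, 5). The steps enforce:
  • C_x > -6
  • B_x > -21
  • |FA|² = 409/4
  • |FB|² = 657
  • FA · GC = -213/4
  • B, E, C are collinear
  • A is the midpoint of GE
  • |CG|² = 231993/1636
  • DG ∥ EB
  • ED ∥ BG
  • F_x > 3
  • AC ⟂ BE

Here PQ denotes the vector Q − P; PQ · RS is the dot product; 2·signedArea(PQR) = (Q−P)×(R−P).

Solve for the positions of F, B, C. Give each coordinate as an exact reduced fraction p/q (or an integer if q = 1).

B = (-20, -7)
C = (-2130/409, -3911/818)
F = (4, 2)

1. B_x = -20  [ED ∥ BG ∩ DG ∥ EB]
2. B_y = -7  [ED ∥ BG ∩ DG ∥ EB]
   → B = (-20, -7)
3. C_x = -2130/409  [B, E, C are collinear ∩ AC ⟂ BE]
4. C_y = -3911/818  [B, E, C are collinear ∩ AC ⟂ BE]
   → C = (-2130/409, -3911/818)
5. F_x = 4  [line -2778/409·x + 8001/818·y + 3111/409 = 0 ∩ |FB|² = 657]
6. F_y = 2  [line -2778/409·x + 8001/818·y + 3111/409 = 0 ∩ |FB|² = 657]
   → F = (4, 2)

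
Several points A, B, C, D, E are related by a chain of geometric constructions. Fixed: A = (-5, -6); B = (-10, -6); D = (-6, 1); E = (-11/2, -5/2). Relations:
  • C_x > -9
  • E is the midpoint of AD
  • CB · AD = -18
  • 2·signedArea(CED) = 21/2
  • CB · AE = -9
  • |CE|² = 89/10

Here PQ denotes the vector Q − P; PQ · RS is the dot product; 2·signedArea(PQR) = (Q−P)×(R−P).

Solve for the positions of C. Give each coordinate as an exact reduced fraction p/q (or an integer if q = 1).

1. C_x = -42/5  [CB · AE = -9 ∩ 2·signedArea(CED) = 21/2]
2. C_y = -16/5  [CB · AE = -9 ∩ 2·signedArea(CED) = 21/2]
   → C = (-42/5, -16/5)

C = (-42/5, -16/5)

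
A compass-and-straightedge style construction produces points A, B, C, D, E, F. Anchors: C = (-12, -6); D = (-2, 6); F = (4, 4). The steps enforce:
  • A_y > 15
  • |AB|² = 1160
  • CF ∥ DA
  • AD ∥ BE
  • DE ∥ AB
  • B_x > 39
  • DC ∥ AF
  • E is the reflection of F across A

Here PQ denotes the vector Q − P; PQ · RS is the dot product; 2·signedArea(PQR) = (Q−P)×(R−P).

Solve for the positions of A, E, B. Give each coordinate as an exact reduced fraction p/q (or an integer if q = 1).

A = (14, 16)
B = (40, 38)
E = (24, 28)

1. A_x = 14  [DC ∥ AF ∩ CF ∥ DA]
2. A_y = 16  [DC ∥ AF ∩ CF ∥ DA]
   → A = (14, 16)
3. E_x = 24  [E is the reflection of F across A]
4. E_y = 28  [E is the reflection of F across A]
   → E = (24, 28)
5. B_x = 40  [AD ∥ BE ∩ DE ∥ AB]
6. B_y = 38  [AD ∥ BE ∩ DE ∥ AB]
   → B = (40, 38)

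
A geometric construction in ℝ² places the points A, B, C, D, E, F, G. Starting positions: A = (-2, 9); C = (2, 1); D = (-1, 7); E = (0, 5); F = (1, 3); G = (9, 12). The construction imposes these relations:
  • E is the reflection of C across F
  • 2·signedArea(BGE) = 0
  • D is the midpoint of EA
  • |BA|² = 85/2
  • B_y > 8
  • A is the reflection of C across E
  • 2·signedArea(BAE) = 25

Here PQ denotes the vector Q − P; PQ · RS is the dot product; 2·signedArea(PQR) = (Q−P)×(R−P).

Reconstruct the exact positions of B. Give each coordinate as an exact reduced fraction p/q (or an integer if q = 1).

B = (9/2, 17/2)

1. B_x = 9/2  [2·signedArea(BGE) = 0 ∩ 2·signedArea(BAE) = 25]
2. B_y = 17/2  [2·signedArea(BGE) = 0 ∩ 2·signedArea(BAE) = 25]
   → B = (9/2, 17/2)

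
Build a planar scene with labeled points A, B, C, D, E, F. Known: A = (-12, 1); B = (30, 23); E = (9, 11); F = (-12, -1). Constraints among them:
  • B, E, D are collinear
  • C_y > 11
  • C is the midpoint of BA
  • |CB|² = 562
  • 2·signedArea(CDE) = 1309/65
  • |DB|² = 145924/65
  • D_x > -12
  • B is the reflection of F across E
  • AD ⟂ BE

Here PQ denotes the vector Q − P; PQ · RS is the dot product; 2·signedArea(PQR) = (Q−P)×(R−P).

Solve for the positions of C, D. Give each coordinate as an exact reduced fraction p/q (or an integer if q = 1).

1. C_x = 9  [C is the midpoint of BA]
2. C_y = 12  [C is the midpoint of BA]
   → C = (9, 12)
3. D_x = -724/65  [B, E, D are collinear ∩ AD ⟂ BE]
4. D_y = -33/65  [B, E, D are collinear ∩ AD ⟂ BE]
   → D = (-724/65, -33/65)

C = (9, 12)
D = (-724/65, -33/65)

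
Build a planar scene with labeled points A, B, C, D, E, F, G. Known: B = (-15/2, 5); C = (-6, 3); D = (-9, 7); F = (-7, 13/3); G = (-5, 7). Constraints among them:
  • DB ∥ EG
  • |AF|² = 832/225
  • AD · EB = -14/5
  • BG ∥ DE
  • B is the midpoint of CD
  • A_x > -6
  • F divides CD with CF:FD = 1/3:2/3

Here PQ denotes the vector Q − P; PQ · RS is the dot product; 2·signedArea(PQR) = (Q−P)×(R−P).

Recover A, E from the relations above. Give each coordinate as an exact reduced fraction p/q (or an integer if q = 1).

A = (-27/5, 27/5)
E = (-13/2, 9)

1. E_x = -13/2  [DB ∥ EG ∩ BG ∥ DE]
2. E_y = 9  [DB ∥ EG ∩ BG ∥ DE]
   → E = (-13/2, 9)
3. A_x = -27/5  [line 1·x + 4·y + -81/5 = 0 ∩ |AF|² = 832/225]
4. A_y = 27/5  [line 1·x + 4·y + -81/5 = 0 ∩ |AF|² = 832/225]
   → A = (-27/5, 27/5)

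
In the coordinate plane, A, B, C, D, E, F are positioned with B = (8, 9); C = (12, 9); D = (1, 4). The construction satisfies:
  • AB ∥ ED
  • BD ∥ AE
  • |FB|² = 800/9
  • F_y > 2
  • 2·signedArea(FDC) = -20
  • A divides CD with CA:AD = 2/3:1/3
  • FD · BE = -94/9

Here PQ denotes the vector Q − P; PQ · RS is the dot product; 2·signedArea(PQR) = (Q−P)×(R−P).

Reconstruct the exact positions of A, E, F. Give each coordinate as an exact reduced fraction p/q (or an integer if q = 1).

1. A_x = 14/3  [A divides CD with CA:AD = 2/3:1/3]
2. A_y = 17/3  [A divides CD with CA:AD = 2/3:1/3]
   → A = (14/3, 17/3)
3. E_x = -7/3  [AB ∥ ED ∩ BD ∥ AE]
4. E_y = 2/3  [AB ∥ ED ∩ BD ∥ AE]
   → E = (-7/3, 2/3)
5. F_x = 4/3  [2·signedArea(FDC) = -20 ∩ FD · BE = -94/9]
6. F_y = 7/3  [2·signedArea(FDC) = -20 ∩ FD · BE = -94/9]
   → F = (4/3, 7/3)

A = (14/3, 17/3)
E = (-7/3, 2/3)
F = (4/3, 7/3)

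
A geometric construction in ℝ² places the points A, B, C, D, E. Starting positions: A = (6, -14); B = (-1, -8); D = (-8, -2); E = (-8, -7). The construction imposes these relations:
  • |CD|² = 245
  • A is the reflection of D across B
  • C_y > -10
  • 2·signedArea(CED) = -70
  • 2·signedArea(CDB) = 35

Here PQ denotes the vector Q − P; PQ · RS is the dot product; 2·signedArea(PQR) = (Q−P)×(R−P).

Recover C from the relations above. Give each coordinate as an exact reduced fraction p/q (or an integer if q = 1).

C = (6, -9)

1. C_x = 6  [2·signedArea(CED) = -70 ∩ 2·signedArea(CDB) = 35]
2. C_y = -9  [2·signedArea(CED) = -70 ∩ 2·signedArea(CDB) = 35]
   → C = (6, -9)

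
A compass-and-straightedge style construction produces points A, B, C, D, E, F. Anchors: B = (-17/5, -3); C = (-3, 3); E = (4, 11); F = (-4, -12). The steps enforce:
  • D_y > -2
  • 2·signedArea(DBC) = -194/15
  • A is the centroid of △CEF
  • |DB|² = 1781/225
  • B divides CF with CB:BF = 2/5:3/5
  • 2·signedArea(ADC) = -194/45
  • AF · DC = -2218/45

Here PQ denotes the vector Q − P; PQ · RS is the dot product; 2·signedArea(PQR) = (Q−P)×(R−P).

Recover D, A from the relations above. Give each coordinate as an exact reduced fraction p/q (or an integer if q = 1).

A = (-1, 2/3)
D = (-17/15, -4/3)

1. D_x = -17/15  [line -6·x + 2/5·y + -94/15 = 0 ∩ |DB|² = 1781/225]
2. D_y = -4/3  [line -6·x + 2/5·y + -94/15 = 0 ∩ |DB|² = 1781/225]
   → D = (-17/15, -4/3)
3. A_x = -1  [A is the centroid of △CEF]
4. A_y = 2/3  [A is the centroid of △CEF]
   → A = (-1, 2/3)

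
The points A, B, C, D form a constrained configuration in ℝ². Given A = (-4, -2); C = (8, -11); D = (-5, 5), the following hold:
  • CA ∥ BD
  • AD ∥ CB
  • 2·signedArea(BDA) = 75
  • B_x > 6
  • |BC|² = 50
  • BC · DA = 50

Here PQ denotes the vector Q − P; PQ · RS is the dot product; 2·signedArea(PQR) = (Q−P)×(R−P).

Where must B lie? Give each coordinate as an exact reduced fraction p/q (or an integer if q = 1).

1. B_x = 7  [CA ∥ BD ∩ AD ∥ CB]
2. B_y = -4  [CA ∥ BD ∩ AD ∥ CB]
   → B = (7, -4)

B = (7, -4)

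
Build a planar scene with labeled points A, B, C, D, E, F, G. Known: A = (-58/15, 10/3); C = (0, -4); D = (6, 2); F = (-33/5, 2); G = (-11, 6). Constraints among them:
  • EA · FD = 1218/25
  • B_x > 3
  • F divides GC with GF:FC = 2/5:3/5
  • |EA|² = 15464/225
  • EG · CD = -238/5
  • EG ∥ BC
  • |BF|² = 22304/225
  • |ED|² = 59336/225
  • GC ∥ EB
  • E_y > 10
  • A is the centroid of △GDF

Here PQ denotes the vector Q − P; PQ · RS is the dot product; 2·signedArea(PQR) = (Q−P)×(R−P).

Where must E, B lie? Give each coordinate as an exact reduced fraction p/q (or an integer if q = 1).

1. E_x = -116/15  [EG · CD = -238/5 ∩ EA · FD = 1218/25]
2. E_y = 32/3  [EG · CD = -238/5 ∩ EA · FD = 1218/25]
   → E = (-116/15, 32/3)
3. B_x = 49/15  [EG ∥ BC ∩ GC ∥ EB]
4. B_y = 2/3  [EG ∥ BC ∩ GC ∥ EB]
   → B = (49/15, 2/3)

B = (49/15, 2/3)
E = (-116/15, 32/3)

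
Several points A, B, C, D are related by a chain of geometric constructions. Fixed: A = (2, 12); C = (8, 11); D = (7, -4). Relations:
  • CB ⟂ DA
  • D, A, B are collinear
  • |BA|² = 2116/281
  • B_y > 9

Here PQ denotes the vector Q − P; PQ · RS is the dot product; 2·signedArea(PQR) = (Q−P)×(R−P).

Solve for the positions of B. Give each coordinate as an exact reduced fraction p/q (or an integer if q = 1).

B = (792/281, 2636/281)

1. B_x = 792/281  [D, A, B are collinear ∩ CB ⟂ DA]
2. B_y = 2636/281  [D, A, B are collinear ∩ CB ⟂ DA]
   → B = (792/281, 2636/281)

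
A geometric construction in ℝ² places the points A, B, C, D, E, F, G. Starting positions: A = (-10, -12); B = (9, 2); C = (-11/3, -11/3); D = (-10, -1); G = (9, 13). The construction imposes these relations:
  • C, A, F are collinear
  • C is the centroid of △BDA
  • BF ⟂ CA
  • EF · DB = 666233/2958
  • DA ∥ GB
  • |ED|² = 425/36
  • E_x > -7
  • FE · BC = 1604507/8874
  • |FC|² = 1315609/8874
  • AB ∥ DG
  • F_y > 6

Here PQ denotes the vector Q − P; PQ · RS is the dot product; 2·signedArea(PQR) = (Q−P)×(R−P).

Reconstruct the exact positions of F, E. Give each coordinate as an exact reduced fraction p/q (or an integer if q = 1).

E = (-41/6, -7/3)
F = (3649/986, 5943/986)

1. F_x = 3649/986  [C, A, F are collinear ∩ BF ⟂ CA]
2. F_y = 5943/986  [C, A, F are collinear ∩ BF ⟂ CA]
   → F = (3649/986, 5943/986)
3. E_x = -41/6  [EF · DB = 666233/2958 ∩ FE · BC = 1604507/8874]
4. E_y = -7/3  [EF · DB = 666233/2958 ∩ FE · BC = 1604507/8874]
   → E = (-41/6, -7/3)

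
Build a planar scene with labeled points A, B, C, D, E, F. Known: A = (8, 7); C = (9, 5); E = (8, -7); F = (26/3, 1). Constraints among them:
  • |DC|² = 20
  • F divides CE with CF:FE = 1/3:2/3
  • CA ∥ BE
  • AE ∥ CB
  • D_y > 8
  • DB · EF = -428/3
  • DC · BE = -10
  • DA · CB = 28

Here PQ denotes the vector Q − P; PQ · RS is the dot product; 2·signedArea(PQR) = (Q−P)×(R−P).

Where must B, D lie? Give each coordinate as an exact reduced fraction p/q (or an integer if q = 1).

B = (9, -9)
D = (7, 9)

1. B_x = 9  [CA ∥ BE ∩ AE ∥ CB]
2. B_y = -9  [CA ∥ BE ∩ AE ∥ CB]
   → B = (9, -9)
3. D_x = 7  [DA · CB = 28 ∩ DC · BE = -10]
4. D_y = 9  [DA · CB = 28 ∩ DC · BE = -10]
   → D = (7, 9)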